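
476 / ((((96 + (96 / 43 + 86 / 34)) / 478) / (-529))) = -87984850072 / 73657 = -1194521.23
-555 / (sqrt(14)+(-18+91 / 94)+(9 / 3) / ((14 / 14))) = 53.93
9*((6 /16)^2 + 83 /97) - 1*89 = -496847 /6208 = -80.03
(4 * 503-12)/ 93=2000/ 93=21.51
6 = 6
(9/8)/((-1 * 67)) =-9/536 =-0.02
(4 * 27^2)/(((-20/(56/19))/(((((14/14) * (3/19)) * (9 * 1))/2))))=-551124/1805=-305.33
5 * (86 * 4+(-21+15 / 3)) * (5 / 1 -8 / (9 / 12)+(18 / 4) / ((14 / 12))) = -62320 / 21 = -2967.62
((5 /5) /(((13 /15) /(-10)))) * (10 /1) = -1500 /13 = -115.38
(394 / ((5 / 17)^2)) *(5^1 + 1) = 683196 / 25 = 27327.84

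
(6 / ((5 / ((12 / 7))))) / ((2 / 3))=108 / 35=3.09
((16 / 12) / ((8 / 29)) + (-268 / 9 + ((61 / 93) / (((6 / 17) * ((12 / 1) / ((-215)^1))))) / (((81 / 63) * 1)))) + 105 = 3263783 / 60264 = 54.16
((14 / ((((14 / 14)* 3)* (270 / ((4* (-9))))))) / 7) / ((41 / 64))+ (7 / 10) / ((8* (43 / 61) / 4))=113531 / 317340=0.36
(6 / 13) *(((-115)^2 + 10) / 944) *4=39705 / 1534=25.88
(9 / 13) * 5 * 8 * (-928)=-334080 / 13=-25698.46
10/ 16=5/ 8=0.62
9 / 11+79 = 878 / 11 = 79.82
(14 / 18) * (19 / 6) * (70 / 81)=4655 / 2187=2.13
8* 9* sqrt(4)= 144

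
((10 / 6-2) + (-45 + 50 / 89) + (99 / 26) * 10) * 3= -23237 / 1157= -20.08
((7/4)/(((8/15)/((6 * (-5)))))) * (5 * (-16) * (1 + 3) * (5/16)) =39375/4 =9843.75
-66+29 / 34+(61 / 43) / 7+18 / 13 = -63.56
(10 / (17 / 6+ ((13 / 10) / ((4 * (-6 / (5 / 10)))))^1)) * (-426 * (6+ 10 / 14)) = -32035200 / 3143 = -10192.55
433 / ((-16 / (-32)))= 866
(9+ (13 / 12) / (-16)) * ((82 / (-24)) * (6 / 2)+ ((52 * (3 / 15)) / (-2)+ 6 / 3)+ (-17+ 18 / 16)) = -261.94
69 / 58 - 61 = -3469 / 58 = -59.81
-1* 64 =-64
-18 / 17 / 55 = -18 / 935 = -0.02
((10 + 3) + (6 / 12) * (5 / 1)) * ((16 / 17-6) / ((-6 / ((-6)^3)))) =-47988 / 17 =-2822.82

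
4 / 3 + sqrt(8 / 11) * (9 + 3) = 4 / 3 + 24 * sqrt(22) / 11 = 11.57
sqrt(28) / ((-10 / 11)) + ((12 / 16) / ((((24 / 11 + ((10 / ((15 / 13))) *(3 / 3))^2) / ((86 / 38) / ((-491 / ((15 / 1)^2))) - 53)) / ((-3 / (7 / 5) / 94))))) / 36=2227995 / 6710237752 - 11 *sqrt(7) / 5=-5.82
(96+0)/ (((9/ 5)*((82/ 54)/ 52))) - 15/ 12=299315/ 164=1825.09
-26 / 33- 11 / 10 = -623 / 330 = -1.89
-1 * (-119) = 119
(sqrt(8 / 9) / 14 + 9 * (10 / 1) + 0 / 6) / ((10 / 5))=sqrt(2) / 42 + 45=45.03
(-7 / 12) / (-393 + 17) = 7 / 4512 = 0.00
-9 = -9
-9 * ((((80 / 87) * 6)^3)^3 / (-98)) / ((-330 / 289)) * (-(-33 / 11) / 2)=-571464.77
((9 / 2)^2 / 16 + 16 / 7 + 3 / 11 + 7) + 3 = 68125 / 4928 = 13.82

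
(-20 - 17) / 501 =-37 / 501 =-0.07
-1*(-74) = 74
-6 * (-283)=1698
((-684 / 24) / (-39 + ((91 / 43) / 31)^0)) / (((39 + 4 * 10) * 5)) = 3 / 1580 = 0.00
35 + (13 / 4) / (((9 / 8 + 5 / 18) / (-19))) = -911 / 101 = -9.02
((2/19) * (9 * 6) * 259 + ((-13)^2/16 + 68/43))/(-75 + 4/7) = -135824367/6810512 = -19.94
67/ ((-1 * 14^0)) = -67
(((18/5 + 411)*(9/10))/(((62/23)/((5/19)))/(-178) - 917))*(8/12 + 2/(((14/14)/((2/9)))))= -4243431/9386084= -0.45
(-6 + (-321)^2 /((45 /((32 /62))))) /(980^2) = 91127 /74431000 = 0.00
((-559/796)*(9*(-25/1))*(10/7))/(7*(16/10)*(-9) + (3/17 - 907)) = -53454375/238615328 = -0.22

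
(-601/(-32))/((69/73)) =43873/2208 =19.87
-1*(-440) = 440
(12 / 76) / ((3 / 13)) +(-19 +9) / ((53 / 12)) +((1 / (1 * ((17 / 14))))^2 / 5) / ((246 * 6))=-848279812 / 536937435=-1.58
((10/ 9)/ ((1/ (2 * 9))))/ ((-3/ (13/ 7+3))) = -680/ 21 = -32.38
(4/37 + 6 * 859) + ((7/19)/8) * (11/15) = 434803409/84360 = 5154.14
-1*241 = -241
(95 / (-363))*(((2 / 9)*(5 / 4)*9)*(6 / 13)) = -475 / 1573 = -0.30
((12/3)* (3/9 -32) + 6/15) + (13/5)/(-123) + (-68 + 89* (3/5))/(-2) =-9757/82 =-118.99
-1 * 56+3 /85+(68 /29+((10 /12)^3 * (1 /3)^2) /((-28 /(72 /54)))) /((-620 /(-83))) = -694430499451 /12478263840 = -55.65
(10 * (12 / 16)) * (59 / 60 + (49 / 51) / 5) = 1199 / 136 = 8.82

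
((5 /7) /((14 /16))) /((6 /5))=100 /147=0.68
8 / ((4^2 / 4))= 2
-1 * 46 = -46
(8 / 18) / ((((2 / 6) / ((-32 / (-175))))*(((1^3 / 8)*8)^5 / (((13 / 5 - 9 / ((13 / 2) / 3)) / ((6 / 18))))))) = -12928 / 11375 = -1.14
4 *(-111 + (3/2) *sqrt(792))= -444 + 36 *sqrt(22)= -275.15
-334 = -334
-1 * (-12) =12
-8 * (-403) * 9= 29016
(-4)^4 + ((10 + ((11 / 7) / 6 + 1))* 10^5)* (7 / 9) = 23656912 / 27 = 876181.93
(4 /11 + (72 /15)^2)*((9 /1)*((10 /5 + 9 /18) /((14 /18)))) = 260658 /385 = 677.03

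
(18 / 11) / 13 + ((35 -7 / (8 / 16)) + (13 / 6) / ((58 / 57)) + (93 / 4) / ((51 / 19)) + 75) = 7537538 / 70499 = 106.92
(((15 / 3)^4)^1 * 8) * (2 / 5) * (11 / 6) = 11000 / 3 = 3666.67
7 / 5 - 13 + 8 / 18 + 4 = -322 / 45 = -7.16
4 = 4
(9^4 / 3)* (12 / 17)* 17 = 26244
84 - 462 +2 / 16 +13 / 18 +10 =-26435 / 72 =-367.15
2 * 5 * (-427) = -4270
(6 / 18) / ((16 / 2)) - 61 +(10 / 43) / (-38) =-1195391 / 19608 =-60.96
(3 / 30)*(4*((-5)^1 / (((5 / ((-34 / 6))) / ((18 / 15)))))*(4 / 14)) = 136 / 175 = 0.78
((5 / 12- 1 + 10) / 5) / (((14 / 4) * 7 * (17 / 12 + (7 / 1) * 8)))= 226 / 168805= 0.00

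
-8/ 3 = -2.67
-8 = -8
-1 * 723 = -723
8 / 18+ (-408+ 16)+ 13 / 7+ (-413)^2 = 10721296 / 63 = 170179.30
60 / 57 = 20 / 19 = 1.05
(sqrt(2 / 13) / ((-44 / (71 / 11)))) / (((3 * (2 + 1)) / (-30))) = 355 * sqrt(26) / 9438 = 0.19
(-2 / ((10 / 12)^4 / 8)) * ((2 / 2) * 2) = -41472 / 625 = -66.36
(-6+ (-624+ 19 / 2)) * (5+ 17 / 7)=-32266 / 7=-4609.43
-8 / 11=-0.73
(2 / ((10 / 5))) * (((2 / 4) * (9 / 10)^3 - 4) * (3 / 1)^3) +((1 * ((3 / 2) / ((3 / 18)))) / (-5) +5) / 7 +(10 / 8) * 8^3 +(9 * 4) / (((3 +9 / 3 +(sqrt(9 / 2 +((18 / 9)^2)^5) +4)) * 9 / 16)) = 704 * sqrt(34) / 1857 +14080760117 / 25998000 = 543.82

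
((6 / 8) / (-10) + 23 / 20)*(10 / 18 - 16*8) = -137.00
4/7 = 0.57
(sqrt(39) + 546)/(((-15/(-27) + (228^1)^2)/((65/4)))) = 585* sqrt(39)/1871444 + 159705/935722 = 0.17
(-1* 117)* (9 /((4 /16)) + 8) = -5148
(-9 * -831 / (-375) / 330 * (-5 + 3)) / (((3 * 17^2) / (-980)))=-54292 / 397375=-0.14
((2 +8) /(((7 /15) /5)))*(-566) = -60642.86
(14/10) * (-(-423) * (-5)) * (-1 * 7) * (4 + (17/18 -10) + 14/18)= -177331/2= -88665.50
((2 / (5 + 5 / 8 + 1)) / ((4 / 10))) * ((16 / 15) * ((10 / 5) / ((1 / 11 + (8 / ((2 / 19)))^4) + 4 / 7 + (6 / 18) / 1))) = 9856 / 204226566479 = 0.00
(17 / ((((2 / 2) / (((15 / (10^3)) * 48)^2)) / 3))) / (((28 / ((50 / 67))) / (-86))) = -710532 / 11725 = -60.60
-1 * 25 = -25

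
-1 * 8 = -8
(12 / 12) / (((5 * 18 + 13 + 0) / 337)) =337 / 103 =3.27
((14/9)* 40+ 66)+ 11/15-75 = 2428/45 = 53.96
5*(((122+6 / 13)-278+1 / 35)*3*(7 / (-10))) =212271 / 130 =1632.85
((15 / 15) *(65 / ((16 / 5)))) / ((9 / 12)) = 27.08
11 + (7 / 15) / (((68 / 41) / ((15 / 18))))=11.23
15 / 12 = 5 / 4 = 1.25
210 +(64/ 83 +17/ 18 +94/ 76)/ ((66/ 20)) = 210.89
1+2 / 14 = 8 / 7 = 1.14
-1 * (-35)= 35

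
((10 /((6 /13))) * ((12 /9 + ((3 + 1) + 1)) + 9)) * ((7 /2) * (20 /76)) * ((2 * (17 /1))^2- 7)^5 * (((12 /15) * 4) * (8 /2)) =149031077236519383360 /19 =7843740907185230703.16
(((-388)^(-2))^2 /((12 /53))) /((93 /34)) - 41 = -518495460022907 /12646230732288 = -41.00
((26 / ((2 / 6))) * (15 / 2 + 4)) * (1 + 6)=6279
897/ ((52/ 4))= 69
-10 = -10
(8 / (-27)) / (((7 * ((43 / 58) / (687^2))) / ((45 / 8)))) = -45623670 / 301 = -151573.65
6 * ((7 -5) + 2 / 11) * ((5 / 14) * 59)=21240 / 77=275.84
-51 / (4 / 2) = -51 / 2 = -25.50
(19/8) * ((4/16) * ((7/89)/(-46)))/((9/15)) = -665/393024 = -0.00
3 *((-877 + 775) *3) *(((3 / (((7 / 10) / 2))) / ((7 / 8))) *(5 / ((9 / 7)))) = -244800 / 7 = -34971.43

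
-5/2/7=-5/14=-0.36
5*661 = 3305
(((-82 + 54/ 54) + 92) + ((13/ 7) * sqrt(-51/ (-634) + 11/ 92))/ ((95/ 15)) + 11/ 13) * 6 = 117 * sqrt(42528403)/ 969703 + 924/ 13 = 71.86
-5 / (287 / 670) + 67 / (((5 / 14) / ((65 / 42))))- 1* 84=167603 / 861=194.66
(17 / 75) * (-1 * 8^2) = -1088 / 75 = -14.51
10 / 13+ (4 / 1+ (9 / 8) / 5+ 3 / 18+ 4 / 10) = 1735 / 312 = 5.56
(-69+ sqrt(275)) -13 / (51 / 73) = -4468 / 51+ 5 * sqrt(11) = -71.02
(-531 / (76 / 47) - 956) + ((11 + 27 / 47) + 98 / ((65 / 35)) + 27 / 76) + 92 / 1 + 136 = -23024887 / 23218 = -991.68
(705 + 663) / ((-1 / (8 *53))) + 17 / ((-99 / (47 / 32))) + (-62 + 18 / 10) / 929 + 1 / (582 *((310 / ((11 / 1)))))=-5133180151425257 / 8849817504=-580032.32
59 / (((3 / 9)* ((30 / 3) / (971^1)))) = 171867 / 10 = 17186.70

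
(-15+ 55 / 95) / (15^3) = -274 / 64125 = -0.00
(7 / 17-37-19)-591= -10992 / 17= -646.59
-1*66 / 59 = -66 / 59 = -1.12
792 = 792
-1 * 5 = -5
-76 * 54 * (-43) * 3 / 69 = 176472 / 23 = 7672.70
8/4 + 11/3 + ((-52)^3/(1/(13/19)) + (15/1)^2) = -5470564/57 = -95974.81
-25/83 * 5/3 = -125/249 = -0.50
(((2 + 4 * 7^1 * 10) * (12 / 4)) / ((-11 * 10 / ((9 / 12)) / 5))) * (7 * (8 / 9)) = -1974 / 11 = -179.45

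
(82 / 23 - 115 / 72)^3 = 7.62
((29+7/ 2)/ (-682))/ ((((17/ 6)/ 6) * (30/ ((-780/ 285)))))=0.01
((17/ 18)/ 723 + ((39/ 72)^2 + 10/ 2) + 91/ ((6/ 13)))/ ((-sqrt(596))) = -84314635 *sqrt(149)/ 124101504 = -8.29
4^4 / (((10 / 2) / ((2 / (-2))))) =-256 / 5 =-51.20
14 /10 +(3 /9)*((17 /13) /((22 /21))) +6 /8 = 7339 /2860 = 2.57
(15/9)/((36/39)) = 65/36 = 1.81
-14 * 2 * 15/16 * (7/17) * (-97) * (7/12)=166355/272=611.60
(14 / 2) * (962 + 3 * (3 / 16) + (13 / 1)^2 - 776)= 39823 / 16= 2488.94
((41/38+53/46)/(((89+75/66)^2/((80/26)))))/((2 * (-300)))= -2420/1718410293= -0.00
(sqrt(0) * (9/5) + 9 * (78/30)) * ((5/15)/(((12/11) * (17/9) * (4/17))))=1287/80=16.09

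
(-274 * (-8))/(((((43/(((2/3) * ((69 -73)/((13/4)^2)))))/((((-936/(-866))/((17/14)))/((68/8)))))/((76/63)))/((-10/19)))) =179568640/209854749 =0.86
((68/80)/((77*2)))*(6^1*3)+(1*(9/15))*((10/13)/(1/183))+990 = 21512709/20020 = 1074.56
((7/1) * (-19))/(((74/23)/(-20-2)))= 33649/37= 909.43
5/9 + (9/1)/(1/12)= 977/9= 108.56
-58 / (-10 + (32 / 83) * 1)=2407 / 399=6.03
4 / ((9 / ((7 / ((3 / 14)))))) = 392 / 27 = 14.52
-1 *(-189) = 189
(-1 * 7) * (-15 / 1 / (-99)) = -35 / 33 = -1.06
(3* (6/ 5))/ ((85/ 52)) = 936/ 425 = 2.20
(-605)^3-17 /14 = -3100231767 /14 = -221445126.21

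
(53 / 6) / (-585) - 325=-1140803 / 3510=-325.02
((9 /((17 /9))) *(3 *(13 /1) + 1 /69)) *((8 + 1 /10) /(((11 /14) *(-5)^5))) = -41211828 /67203125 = -0.61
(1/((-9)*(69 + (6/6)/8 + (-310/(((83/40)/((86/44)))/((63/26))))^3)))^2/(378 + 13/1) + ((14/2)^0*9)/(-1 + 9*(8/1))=6398943615683498728304720041473373329409642242695/50480555190392045523192575005249260707709946982889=0.13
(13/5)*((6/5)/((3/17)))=442/25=17.68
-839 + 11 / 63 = -52846 / 63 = -838.83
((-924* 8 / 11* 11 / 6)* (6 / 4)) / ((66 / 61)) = -1708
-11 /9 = -1.22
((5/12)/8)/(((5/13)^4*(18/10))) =28561/21600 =1.32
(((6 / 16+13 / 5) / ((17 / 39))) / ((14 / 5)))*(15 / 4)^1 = 585 / 64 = 9.14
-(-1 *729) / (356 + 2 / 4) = 1458 / 713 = 2.04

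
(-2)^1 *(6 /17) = -12 /17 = -0.71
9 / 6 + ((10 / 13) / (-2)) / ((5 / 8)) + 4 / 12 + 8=719 / 78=9.22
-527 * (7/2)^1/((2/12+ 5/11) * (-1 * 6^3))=40579/2952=13.75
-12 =-12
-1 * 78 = -78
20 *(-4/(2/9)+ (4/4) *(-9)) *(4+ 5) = -4860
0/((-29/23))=0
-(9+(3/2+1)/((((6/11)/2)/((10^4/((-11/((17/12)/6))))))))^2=-2796505924/729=-3836084.94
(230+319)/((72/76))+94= 1347/2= 673.50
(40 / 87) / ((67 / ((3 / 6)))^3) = 5 / 26166381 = 0.00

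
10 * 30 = 300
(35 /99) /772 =35 /76428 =0.00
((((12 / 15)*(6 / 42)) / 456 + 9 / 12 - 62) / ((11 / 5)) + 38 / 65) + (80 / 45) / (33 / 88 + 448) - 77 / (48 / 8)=-492242816827 / 12279807540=-40.09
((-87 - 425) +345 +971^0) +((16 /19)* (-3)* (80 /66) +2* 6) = -32826 /209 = -157.06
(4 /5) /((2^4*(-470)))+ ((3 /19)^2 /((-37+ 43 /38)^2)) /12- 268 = -99576457327 /371553800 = -268.00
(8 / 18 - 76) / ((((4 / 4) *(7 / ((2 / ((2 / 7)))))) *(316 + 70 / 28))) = -1360 / 5733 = -0.24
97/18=5.39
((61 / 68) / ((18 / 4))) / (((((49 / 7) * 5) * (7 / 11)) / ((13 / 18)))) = 8723 / 1349460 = 0.01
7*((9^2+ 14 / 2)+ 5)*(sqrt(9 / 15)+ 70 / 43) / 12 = 217*sqrt(15) / 20+ 7595 / 86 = 130.34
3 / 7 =0.43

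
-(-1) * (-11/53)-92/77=-5723/4081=-1.40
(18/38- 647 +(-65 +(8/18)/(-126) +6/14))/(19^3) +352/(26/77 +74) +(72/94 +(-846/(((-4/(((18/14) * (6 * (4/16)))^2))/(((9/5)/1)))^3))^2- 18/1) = 375295851407410132584413975747826563179/23852261445716712730853376000000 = 15734183.20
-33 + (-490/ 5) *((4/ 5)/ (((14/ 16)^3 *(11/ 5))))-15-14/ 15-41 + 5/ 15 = -54976/ 385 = -142.79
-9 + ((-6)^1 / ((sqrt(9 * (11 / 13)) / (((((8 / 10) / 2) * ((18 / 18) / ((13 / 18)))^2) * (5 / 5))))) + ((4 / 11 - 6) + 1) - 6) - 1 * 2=-238 / 11 - 1296 * sqrt(143) / 9295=-23.30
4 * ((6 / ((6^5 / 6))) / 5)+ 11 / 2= 743 / 135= 5.50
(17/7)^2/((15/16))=4624/735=6.29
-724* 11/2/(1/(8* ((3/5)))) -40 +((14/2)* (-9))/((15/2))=-19162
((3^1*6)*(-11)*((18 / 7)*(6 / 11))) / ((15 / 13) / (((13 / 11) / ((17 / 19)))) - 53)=3121092 / 585823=5.33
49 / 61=0.80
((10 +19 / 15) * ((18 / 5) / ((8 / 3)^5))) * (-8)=-2.41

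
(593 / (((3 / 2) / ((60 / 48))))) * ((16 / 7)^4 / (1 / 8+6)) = 2202.19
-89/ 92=-0.97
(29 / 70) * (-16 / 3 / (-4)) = 58 / 105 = 0.55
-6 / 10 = -0.60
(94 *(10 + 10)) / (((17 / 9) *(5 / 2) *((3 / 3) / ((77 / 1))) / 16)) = 8338176 / 17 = 490480.94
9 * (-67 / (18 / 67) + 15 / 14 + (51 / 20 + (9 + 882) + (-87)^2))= 10349933 / 140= 73928.09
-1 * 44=-44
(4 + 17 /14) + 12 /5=533 /70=7.61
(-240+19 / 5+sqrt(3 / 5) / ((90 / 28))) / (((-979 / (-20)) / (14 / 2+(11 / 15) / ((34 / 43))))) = -9549566 / 249645+113204*sqrt(15) / 11234025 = -38.21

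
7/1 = 7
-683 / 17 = -40.18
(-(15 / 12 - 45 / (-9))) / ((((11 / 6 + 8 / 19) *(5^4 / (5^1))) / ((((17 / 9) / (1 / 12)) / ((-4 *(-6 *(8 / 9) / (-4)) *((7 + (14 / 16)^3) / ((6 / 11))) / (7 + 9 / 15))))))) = 277248 / 5441975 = 0.05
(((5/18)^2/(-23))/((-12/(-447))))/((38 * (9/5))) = -18625/10194336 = -0.00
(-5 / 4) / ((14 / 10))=-25 / 28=-0.89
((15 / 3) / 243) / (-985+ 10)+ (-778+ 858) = 3790799 / 47385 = 80.00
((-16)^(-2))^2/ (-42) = -0.00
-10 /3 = -3.33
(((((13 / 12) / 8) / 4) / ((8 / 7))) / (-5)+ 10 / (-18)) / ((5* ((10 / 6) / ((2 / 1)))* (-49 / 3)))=25873 / 3136000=0.01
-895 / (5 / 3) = -537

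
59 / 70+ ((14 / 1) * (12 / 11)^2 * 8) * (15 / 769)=22424291 / 6513430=3.44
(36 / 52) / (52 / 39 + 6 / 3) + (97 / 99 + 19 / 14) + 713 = 32231708 / 45045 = 715.54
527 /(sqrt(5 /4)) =1054* sqrt(5) /5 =471.36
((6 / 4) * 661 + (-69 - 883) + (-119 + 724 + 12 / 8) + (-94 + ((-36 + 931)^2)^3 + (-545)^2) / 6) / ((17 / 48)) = 241868481212795968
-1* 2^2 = -4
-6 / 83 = -0.07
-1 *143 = -143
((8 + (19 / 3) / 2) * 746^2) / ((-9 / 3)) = -18643286 / 9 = -2071476.22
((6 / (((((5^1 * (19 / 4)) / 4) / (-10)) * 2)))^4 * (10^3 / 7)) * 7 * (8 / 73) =679477248000 / 9513433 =71422.93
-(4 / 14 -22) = 152 / 7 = 21.71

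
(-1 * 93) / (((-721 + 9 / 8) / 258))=33.33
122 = 122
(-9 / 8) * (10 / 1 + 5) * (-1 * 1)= 135 / 8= 16.88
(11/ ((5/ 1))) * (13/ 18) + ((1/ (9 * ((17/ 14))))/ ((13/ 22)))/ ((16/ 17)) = 4103/ 2340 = 1.75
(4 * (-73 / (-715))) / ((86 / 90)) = 2628 / 6149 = 0.43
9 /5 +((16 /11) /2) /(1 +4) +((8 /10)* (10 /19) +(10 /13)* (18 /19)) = 42049 /13585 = 3.10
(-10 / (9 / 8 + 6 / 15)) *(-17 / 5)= 1360 / 61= 22.30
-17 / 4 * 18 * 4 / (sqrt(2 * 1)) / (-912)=51 * sqrt(2) / 304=0.24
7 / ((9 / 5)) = 3.89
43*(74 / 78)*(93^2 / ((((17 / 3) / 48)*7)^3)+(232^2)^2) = 118184306091.41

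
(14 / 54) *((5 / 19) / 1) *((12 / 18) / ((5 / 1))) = 14 / 1539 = 0.01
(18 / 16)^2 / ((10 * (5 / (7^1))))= 567 / 3200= 0.18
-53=-53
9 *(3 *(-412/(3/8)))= -29664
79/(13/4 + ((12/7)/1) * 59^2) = 2212/167179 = 0.01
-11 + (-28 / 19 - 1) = -256 / 19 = -13.47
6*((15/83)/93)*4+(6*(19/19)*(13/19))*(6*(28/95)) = 7.31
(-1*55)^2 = 3025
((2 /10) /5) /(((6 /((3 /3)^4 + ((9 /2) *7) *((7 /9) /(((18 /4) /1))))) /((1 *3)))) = 29 /225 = 0.13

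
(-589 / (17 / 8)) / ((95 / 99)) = -24552 / 85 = -288.85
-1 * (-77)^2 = -5929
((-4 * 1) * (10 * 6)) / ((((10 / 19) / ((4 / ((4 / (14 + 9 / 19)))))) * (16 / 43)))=-35475 / 2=-17737.50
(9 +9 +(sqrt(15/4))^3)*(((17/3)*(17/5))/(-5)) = -1734/25-289*sqrt(15)/40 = -97.34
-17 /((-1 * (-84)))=-17 /84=-0.20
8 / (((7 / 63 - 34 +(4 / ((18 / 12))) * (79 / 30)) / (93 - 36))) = -6840 / 403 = -16.97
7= 7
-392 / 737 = -0.53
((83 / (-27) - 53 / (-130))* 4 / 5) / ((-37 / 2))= 37436 / 324675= 0.12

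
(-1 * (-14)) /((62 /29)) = 203 /31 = 6.55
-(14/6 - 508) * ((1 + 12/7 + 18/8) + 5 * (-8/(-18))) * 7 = 2747287/108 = 25437.84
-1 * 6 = -6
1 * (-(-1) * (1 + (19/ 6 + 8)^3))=300979/ 216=1393.42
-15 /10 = -3 /2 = -1.50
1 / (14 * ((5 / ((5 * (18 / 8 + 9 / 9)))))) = 13 / 56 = 0.23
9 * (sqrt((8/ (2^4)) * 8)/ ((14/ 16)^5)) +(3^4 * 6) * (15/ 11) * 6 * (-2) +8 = -1462309280/ 184877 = -7909.63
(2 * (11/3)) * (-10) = -220/3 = -73.33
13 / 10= 1.30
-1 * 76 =-76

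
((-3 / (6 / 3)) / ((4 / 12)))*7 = -63 / 2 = -31.50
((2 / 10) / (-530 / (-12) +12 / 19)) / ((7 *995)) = 114 / 177851275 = 0.00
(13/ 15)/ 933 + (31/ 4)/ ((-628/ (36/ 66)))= -1121927/ 193354920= -0.01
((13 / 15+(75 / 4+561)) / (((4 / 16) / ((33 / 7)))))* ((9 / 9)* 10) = 766414 / 7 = 109487.71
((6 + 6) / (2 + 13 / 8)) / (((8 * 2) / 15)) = 3.10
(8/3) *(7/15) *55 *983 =605528/9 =67280.89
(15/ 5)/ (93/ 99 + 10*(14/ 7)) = 99/ 691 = 0.14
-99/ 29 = -3.41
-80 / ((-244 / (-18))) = -360 / 61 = -5.90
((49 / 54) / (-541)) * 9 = -49 / 3246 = -0.02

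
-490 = -490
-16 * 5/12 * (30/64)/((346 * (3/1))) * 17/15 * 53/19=-4505/473328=-0.01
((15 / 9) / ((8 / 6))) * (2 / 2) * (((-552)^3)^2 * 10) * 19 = 6718898498892595200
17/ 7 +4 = 45/ 7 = 6.43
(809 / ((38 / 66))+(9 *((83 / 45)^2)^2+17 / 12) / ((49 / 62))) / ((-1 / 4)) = -2610773899802 / 424186875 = -6154.77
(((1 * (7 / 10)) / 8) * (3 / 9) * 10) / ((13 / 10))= 35 / 156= 0.22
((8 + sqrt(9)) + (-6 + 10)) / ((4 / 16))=60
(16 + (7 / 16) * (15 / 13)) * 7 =24031 / 208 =115.53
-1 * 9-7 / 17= -9.41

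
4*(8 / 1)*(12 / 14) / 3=64 / 7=9.14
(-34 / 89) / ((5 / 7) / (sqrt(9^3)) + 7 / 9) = -3213 / 6764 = -0.48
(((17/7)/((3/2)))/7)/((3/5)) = 170/441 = 0.39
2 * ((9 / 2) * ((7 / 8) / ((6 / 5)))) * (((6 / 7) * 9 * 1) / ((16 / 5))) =2025 / 128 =15.82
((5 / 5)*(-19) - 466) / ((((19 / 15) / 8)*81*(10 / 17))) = -32980 / 513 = -64.29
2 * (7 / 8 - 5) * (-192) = 1584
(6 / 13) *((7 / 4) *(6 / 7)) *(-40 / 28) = -90 / 91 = -0.99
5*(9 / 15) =3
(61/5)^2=3721/25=148.84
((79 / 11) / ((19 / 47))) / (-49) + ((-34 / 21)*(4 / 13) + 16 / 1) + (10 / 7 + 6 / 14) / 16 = 97487485 / 6390384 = 15.26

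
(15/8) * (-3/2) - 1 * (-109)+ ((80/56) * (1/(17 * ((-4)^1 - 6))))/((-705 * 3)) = 427612831/4026960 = 106.19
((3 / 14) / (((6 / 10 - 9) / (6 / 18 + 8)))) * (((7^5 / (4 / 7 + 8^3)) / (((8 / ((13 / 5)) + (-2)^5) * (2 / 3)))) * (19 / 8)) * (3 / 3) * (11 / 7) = 8960875 / 6641664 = 1.35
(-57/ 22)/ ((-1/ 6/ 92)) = 1430.18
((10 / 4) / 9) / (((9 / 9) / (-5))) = -25 / 18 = -1.39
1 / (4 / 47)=47 / 4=11.75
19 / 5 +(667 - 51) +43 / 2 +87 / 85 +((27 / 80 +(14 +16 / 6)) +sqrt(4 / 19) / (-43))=2690057 / 4080 - 2*sqrt(19) / 817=659.32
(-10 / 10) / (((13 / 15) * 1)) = -15 / 13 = -1.15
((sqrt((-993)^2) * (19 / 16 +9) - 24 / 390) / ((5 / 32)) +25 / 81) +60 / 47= 80107111769 / 1237275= 64744.79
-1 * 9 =-9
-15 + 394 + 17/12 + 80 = 5525/12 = 460.42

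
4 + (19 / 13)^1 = 71 / 13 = 5.46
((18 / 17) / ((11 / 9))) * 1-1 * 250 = -46588 / 187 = -249.13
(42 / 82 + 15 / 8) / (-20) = -783 / 6560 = -0.12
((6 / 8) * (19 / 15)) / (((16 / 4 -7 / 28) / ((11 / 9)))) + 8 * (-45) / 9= -26791 / 675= -39.69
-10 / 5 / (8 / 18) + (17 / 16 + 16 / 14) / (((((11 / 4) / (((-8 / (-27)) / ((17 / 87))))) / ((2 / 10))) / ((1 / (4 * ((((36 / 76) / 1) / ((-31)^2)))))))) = 63008956 / 530145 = 118.85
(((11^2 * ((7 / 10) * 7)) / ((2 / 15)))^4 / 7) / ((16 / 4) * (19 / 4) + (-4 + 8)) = 14299234230766023 / 5888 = 2428538422344.77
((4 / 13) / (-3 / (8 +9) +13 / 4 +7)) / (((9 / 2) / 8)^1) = 0.05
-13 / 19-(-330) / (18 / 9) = 164.32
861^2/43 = 741321/43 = 17240.02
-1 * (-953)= 953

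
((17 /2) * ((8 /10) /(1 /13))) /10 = 221 /25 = 8.84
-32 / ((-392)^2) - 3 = -14407 / 4802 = -3.00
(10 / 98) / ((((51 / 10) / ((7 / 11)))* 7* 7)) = 50 / 192423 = 0.00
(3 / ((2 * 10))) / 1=3 / 20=0.15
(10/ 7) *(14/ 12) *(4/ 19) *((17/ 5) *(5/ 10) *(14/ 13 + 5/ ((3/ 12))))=9316/ 741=12.57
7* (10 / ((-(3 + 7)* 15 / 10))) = -14 / 3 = -4.67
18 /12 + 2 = 7 /2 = 3.50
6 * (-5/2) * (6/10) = -9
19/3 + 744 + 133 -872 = 34/3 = 11.33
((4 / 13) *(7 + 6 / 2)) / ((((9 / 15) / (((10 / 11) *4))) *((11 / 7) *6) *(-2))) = -14000 / 14157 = -0.99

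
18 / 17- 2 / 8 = 55 / 68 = 0.81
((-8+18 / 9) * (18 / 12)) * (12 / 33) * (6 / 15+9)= -1692 / 55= -30.76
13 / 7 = 1.86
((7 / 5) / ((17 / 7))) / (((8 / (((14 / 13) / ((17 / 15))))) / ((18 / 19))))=0.06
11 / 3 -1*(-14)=53 / 3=17.67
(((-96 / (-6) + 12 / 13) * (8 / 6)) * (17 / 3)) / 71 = 1.80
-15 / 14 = -1.07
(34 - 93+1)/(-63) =58/63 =0.92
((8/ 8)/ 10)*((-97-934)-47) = -539/ 5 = -107.80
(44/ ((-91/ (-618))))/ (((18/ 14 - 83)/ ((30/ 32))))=-4635/ 1352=-3.43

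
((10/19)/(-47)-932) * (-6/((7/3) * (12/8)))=1426776/893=1597.73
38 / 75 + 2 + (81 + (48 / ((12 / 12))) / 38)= 120797 / 1425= 84.77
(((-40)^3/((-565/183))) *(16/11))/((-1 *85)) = -7495680/21131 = -354.72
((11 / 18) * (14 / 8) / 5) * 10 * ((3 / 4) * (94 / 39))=3619 / 936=3.87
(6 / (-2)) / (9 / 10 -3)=10 / 7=1.43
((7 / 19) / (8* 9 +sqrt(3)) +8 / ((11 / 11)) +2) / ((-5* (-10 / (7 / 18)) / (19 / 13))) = 1149043 / 10102950 -49* sqrt(3) / 60617700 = 0.11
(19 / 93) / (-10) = -19 / 930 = -0.02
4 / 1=4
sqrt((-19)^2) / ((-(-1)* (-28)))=-19 / 28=-0.68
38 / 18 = 19 / 9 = 2.11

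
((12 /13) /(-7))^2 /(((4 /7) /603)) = 21708 /1183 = 18.35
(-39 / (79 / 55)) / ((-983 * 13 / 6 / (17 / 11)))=1530 / 77657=0.02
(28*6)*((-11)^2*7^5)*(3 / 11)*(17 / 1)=1584026136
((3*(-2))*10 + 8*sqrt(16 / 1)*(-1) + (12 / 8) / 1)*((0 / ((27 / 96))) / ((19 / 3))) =0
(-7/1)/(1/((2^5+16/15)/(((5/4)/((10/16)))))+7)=-1736/1751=-0.99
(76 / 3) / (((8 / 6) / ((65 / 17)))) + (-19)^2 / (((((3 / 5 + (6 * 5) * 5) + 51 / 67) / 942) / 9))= 323935180 / 15963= 20292.88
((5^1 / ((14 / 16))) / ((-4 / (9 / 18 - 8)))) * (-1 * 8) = -600 / 7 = -85.71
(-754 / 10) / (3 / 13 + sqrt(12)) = 4901 / 3365 - 127426 * sqrt(3) / 10095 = -20.41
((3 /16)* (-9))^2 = 729 /256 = 2.85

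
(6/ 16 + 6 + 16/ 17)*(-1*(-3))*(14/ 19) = 20895/ 1292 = 16.17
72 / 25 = 2.88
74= 74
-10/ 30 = -1/ 3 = -0.33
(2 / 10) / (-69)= -0.00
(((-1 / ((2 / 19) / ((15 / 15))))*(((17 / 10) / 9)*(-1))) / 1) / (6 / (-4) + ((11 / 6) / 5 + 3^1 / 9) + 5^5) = 323 / 562356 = 0.00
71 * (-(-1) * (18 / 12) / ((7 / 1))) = 213 / 14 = 15.21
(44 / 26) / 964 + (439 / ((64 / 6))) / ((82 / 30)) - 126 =-456022865 / 4110496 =-110.94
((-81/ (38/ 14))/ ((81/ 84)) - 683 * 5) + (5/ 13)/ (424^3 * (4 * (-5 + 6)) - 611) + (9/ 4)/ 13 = -207601485844149/ 60248138236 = -3445.77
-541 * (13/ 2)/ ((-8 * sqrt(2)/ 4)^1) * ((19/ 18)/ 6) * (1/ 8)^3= 133627 * sqrt(2)/ 442368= 0.43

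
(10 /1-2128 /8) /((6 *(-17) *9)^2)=-0.00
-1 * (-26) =26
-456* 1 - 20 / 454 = -456.04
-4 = -4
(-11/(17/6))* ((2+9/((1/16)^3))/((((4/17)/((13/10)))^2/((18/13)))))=-1209886821/200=-6049434.10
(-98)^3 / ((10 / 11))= -5176556 / 5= -1035311.20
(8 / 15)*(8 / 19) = 64 / 285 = 0.22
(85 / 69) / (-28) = -85 / 1932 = -0.04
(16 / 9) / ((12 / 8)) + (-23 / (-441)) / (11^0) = 1637 / 1323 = 1.24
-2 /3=-0.67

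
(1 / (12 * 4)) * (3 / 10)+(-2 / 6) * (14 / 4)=-557 / 480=-1.16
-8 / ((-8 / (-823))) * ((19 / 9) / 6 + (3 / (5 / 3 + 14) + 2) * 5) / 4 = -2326.89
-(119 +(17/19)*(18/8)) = -9197/76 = -121.01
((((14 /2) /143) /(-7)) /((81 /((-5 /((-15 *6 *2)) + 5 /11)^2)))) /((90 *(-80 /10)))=36481 /1307807804160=0.00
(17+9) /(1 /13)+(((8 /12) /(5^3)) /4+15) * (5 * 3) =28151 /50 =563.02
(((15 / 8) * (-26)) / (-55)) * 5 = 195 / 44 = 4.43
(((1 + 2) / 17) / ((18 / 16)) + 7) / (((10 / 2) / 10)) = 730 / 51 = 14.31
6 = 6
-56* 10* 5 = -2800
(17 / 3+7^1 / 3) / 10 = 4 / 5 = 0.80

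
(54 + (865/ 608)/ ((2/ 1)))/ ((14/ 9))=598761/ 17024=35.17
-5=-5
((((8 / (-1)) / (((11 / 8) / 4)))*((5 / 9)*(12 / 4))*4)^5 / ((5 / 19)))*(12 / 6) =-26740122787512320000 / 39135393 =-683272116048.82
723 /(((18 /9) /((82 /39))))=9881 /13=760.08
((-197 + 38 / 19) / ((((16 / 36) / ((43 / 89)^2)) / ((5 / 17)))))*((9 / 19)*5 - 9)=1022173425 / 5116966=199.76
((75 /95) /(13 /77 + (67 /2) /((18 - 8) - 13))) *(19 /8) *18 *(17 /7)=-75735 /10162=-7.45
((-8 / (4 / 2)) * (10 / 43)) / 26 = -20 / 559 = -0.04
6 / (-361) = -6 / 361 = -0.02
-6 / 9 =-2 / 3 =-0.67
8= 8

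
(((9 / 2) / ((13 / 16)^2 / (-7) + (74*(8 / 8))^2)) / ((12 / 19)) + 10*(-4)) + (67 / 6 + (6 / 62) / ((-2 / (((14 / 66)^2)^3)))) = -1258554739112710078 / 43651260476551233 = -28.83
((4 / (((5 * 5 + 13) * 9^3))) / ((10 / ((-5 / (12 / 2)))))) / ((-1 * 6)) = 1 / 498636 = 0.00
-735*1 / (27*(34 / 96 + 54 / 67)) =-37520 / 1599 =-23.46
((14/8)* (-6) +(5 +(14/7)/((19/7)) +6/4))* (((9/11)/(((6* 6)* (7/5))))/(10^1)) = -31/5852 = -0.01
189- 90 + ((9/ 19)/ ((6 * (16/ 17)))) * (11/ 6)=120571/ 1216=99.15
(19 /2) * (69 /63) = 437 /42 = 10.40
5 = 5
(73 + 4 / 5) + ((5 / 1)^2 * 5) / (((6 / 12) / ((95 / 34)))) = 65648 / 85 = 772.33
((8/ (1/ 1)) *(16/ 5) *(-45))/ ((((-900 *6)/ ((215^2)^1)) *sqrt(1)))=9861.33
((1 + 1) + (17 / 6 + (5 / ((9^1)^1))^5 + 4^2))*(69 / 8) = 56732375 / 314928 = 180.14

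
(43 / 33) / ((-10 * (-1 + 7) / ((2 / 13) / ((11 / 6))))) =-43 / 23595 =-0.00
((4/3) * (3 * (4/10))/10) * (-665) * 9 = -4788/5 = -957.60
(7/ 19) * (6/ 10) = 21/ 95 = 0.22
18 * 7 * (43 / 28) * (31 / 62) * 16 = 1548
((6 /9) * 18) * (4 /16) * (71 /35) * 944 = 201072 /35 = 5744.91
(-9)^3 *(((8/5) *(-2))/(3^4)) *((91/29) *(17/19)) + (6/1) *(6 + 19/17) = 5787186/46835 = 123.57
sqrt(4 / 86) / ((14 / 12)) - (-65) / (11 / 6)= 6 * sqrt(86) / 301 +390 / 11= 35.64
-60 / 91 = -0.66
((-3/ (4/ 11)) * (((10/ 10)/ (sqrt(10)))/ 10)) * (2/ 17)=-33 * sqrt(10)/ 3400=-0.03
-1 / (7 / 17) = -17 / 7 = -2.43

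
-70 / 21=-10 / 3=-3.33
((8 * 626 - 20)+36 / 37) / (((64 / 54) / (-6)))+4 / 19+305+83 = -17482531 / 703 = -24868.47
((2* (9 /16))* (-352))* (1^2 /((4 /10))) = -990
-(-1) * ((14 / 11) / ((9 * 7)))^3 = 8 / 970299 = 0.00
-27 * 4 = -108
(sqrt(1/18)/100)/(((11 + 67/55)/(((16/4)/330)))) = sqrt(2)/604800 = 0.00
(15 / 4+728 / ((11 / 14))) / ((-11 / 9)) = -368397 / 484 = -761.15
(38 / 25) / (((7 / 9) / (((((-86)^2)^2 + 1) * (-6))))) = -112246076484 / 175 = -641406151.34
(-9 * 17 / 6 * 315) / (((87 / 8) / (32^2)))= -21934080 / 29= -756347.59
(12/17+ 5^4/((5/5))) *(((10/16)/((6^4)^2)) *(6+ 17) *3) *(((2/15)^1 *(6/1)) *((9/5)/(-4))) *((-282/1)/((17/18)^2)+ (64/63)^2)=11053816833631/6065185754880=1.82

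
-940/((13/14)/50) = -658000/13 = -50615.38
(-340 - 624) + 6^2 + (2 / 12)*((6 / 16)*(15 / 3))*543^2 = 1459397 / 16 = 91212.31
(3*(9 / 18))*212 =318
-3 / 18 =-0.17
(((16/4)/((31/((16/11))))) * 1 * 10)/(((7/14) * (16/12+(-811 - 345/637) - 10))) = -1223040/267244769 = -0.00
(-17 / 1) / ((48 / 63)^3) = -157437 / 4096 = -38.44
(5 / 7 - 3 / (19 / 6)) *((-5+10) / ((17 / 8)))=-1240 / 2261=-0.55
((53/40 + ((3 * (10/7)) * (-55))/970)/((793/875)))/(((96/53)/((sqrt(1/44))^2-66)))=-113036360825/2599314432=-43.49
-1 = -1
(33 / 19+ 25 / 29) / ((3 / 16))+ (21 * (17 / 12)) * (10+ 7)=3435667 / 6612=519.61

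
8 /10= 4 /5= 0.80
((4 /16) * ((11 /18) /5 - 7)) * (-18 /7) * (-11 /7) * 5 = -6809 /196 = -34.74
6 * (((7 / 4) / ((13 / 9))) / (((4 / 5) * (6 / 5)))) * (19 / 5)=5985 / 208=28.77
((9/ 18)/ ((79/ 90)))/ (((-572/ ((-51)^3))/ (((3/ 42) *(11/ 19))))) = 5969295/ 1092728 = 5.46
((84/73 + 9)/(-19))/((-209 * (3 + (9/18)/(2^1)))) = 12/15257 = 0.00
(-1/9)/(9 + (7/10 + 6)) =-0.01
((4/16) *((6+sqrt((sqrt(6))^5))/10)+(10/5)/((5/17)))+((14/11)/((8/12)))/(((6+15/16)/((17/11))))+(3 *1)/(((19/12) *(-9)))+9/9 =3 *6^(1/4)/20+13890377/1701260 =8.40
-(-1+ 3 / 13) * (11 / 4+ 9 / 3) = 115 / 26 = 4.42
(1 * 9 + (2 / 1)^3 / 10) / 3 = 49 / 15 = 3.27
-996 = -996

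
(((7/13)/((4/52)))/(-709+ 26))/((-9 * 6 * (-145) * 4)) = -7/21391560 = -0.00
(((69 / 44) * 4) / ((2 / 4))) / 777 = 46 / 2849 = 0.02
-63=-63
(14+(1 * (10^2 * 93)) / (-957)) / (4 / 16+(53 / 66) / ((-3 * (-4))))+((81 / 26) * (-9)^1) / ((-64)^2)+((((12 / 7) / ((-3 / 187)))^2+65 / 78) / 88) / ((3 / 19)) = 3141255812316715 / 3760419446784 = 835.35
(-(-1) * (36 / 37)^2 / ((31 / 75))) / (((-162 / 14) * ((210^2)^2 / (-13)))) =13 / 9825689475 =0.00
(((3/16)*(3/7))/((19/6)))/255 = 9/90440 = 0.00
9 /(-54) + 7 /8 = 17 /24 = 0.71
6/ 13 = 0.46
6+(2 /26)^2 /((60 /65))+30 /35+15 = 23875 /1092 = 21.86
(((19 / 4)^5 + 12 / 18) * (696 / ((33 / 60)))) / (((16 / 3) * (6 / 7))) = 7541800175 / 11264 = 669549.02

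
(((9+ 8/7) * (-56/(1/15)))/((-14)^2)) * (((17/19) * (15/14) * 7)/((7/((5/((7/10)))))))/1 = -13578750/45619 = -297.66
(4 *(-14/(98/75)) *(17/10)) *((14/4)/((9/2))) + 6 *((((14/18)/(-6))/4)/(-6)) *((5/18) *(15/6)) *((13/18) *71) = -7769995/139968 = -55.51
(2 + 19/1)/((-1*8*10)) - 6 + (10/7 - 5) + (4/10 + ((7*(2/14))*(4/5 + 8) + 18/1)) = 1945/112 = 17.37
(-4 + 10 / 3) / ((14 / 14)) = -2 / 3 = -0.67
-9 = -9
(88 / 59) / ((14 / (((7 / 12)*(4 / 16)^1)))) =11 / 708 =0.02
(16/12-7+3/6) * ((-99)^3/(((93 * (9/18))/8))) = 862488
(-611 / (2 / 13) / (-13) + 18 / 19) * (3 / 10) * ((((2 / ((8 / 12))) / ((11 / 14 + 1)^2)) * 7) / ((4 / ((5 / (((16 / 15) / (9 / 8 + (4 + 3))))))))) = 280395297 / 48640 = 5764.71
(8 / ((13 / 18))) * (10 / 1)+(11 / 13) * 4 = 1484 / 13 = 114.15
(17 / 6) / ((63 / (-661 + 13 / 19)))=-11849 / 399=-29.70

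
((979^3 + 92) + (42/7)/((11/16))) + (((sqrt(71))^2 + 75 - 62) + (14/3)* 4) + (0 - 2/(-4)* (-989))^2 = 123889718389/132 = 938558472.64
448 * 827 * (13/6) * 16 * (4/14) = 11009024/3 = 3669674.67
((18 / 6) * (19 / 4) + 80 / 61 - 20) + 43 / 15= -5753 / 3660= -1.57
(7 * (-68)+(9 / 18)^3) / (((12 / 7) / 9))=-79947 / 32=-2498.34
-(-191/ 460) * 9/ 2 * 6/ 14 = 0.80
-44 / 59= -0.75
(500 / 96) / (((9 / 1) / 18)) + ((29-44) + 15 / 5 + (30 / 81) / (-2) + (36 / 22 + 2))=2219 / 1188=1.87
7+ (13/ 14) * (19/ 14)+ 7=2991/ 196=15.26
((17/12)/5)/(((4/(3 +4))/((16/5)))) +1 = 194/75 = 2.59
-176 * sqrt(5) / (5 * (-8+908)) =-44 * sqrt(5) / 1125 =-0.09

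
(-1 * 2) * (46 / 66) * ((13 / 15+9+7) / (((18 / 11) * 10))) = -5819 / 4050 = -1.44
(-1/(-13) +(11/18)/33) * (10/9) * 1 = 335/3159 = 0.11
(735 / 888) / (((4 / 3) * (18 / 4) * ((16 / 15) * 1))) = 1225 / 9472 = 0.13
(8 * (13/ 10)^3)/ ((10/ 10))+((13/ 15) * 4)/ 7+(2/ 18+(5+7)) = 237686/ 7875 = 30.18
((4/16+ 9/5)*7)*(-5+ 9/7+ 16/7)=-41/2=-20.50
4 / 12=1 / 3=0.33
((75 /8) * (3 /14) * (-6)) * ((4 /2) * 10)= -3375 /14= -241.07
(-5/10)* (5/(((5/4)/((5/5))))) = -2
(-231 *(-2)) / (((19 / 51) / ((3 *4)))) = 282744 / 19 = 14881.26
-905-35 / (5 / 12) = -989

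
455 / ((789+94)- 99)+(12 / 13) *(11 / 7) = 2957 / 1456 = 2.03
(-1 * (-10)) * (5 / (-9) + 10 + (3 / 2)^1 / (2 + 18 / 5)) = 24475 / 252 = 97.12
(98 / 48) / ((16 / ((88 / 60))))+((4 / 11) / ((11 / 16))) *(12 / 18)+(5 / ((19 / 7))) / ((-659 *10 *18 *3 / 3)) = 2355119819 / 4363318080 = 0.54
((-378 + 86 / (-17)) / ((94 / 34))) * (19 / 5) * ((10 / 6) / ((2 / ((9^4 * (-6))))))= 811779408 / 47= 17271902.30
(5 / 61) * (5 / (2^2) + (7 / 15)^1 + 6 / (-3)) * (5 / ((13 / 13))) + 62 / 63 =13343 / 15372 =0.87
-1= -1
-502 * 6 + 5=-3007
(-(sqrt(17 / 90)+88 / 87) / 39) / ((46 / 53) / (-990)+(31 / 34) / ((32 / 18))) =-139546880 / 2754758981 - 158576*sqrt(170) / 94991689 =-0.07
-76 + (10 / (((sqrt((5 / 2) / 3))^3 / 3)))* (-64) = -2304* sqrt(30) / 5 - 76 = -2599.91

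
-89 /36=-2.47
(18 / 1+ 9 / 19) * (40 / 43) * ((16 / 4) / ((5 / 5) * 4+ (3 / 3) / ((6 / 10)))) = 168480 / 13889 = 12.13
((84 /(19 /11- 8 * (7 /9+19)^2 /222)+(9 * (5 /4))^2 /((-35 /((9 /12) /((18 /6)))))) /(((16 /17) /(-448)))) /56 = 71693514639 /1096047232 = 65.41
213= 213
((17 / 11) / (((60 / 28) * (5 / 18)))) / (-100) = -0.03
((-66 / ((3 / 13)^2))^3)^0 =1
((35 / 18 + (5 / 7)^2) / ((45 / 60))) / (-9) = -4330 / 11907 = -0.36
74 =74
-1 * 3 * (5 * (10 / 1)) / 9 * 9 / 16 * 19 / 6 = -475 / 16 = -29.69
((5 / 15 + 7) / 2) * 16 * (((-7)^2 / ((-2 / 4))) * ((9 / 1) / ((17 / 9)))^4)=-247489947936 / 83521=-2963206.23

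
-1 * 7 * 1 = -7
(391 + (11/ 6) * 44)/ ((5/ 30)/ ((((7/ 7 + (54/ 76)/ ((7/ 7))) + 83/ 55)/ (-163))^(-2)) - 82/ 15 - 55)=-328438618387000/ 42105089261479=-7.80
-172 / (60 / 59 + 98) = -5074 / 2921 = -1.74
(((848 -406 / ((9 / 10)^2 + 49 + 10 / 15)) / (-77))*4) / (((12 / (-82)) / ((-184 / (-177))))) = 191911272832 / 619151841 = 309.96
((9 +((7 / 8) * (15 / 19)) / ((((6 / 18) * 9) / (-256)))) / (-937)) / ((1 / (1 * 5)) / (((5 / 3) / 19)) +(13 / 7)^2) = 1162525 / 124941454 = 0.01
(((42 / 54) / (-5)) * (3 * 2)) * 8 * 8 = -896 / 15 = -59.73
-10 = -10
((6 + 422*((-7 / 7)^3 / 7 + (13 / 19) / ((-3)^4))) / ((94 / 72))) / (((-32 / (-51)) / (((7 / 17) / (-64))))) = 273209 / 685824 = 0.40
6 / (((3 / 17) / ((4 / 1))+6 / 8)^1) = 68 / 9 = 7.56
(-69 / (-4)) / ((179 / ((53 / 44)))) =3657 / 31504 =0.12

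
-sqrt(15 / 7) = -sqrt(105) / 7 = -1.46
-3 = -3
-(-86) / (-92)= -43 / 46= -0.93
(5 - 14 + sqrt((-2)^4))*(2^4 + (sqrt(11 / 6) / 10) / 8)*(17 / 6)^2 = -5780 / 9 - 289*sqrt(66) / 3456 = -642.90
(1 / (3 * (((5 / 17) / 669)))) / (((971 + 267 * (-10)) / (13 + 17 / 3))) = -212296 / 25485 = -8.33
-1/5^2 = -1/25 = -0.04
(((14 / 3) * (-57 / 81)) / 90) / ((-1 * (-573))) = -133 / 2088585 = -0.00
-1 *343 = -343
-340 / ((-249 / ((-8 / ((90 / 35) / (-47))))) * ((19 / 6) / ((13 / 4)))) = 2908360 / 14193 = 204.92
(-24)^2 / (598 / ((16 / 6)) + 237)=256 / 205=1.25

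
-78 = -78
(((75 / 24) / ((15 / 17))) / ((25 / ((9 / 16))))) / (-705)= -17 / 150400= -0.00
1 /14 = 0.07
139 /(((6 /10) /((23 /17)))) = 15985 /51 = 313.43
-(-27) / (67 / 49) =1323 / 67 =19.75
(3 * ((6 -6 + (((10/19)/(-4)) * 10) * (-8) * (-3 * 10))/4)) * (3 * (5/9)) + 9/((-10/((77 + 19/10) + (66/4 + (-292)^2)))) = -73357287/950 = -77218.20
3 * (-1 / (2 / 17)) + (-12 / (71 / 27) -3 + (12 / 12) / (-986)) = -1157353 / 35003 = -33.06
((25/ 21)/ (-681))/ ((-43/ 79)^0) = -25/ 14301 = -0.00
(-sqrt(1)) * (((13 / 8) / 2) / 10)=-13 / 160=-0.08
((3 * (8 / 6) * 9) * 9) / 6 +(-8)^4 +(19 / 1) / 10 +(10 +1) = 41629 / 10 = 4162.90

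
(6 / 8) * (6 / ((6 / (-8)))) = -6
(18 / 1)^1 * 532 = 9576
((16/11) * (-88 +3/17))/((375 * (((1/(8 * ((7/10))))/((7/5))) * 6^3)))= -585256/47334375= -0.01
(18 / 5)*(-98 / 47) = -1764 / 235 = -7.51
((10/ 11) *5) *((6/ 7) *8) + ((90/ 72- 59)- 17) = -13423/ 308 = -43.58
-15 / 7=-2.14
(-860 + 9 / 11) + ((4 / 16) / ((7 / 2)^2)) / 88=-3704791 / 4312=-859.18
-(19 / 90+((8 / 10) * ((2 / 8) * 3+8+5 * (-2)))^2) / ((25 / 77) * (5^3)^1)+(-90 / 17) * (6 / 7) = -152873767 / 33468750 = -4.57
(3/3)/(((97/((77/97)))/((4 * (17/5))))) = 5236/47045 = 0.11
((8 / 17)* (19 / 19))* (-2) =-16 / 17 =-0.94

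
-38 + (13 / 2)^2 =17 / 4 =4.25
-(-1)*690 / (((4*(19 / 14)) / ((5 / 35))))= 345 / 19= 18.16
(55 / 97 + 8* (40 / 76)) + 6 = 19863 / 1843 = 10.78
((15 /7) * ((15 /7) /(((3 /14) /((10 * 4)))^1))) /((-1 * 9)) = -2000 /21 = -95.24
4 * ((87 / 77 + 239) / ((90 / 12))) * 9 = 88752 / 77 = 1152.62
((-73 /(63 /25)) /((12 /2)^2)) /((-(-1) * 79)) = -1825 /179172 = -0.01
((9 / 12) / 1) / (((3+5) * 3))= 1 / 32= 0.03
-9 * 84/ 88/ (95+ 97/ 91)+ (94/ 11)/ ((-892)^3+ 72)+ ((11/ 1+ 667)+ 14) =178872693373641/ 258519959678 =691.91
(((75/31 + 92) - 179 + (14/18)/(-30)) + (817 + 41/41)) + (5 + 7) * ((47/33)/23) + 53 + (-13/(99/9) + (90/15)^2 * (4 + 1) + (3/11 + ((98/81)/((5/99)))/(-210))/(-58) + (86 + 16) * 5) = 453196140841/307053450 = 1475.95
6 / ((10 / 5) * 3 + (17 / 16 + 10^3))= 32 / 5371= 0.01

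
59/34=1.74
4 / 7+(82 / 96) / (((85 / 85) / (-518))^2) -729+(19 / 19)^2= 19191143 / 84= 228465.99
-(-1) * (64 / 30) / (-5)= -0.43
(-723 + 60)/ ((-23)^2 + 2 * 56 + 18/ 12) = -1326/ 1285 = -1.03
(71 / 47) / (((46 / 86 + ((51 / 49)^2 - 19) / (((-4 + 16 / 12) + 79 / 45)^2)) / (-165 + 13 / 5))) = 10005590097916 / 858446184445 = 11.66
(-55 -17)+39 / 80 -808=-70361 / 80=-879.51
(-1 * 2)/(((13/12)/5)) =-120/13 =-9.23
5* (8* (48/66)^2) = 2560/121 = 21.16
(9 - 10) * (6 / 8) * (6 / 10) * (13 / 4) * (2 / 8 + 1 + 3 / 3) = -1053 / 320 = -3.29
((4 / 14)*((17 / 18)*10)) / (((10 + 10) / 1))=17 / 126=0.13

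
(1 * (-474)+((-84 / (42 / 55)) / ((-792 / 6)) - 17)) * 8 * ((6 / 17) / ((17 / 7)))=-569.88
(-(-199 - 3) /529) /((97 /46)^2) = 808 /9409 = 0.09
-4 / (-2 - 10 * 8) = 2 / 41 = 0.05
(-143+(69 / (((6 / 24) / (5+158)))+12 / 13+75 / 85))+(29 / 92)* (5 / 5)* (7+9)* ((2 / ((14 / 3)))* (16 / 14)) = 11170474552 / 249067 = 44849.28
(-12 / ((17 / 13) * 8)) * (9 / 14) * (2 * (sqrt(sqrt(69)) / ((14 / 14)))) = -351 * 69^(1 / 4) / 238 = -4.25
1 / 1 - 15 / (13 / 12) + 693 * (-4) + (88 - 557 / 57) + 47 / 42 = -28066847 / 10374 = -2705.50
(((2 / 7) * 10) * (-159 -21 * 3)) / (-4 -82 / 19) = 42180 / 553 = 76.27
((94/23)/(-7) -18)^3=-26784575488/4173281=-6418.11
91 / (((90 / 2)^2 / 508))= 22.83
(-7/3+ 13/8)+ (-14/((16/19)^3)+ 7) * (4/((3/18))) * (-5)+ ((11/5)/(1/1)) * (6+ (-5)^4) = 12905293/3840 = 3360.75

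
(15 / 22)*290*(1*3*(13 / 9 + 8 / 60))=10295 / 11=935.91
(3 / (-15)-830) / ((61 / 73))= -303023 / 305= -993.52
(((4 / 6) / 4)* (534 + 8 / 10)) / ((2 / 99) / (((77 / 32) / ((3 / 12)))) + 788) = 3397317 / 30034700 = 0.11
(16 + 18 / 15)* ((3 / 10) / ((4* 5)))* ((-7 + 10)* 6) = 1161 / 250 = 4.64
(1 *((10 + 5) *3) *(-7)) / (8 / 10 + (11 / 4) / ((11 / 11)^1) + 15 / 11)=-69300 / 1081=-64.11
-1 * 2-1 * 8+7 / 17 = -163 / 17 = -9.59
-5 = -5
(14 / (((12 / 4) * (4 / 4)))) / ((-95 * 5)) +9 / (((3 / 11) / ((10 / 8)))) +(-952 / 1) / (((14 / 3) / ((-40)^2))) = -1860244931 / 5700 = -326358.76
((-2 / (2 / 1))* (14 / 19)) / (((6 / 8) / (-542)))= 532.49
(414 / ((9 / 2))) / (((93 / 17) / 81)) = 42228 / 31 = 1362.19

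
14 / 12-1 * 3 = -11 / 6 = -1.83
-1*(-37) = 37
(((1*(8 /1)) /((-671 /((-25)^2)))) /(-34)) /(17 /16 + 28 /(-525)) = 3000000 /13813877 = 0.22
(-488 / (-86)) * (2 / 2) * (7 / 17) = 1708 / 731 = 2.34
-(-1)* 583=583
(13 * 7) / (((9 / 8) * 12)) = 182 / 27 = 6.74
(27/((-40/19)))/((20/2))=-513/400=-1.28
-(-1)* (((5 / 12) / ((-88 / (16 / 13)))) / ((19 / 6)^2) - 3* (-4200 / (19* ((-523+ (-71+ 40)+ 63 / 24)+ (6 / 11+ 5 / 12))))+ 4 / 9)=-51374546602 / 67511578563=-0.76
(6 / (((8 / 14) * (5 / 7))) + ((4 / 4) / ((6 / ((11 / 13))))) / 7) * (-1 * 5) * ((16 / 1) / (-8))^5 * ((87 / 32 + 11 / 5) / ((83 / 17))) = 268824247 / 113295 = 2372.78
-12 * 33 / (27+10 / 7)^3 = -135828 / 7880599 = -0.02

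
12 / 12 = 1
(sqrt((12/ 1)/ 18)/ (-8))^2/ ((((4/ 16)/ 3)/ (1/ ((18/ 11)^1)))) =11/ 144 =0.08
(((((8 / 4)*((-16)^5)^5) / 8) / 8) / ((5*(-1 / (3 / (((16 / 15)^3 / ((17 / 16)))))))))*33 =686684977113854554097791795200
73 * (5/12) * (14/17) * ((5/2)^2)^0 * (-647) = -1653085/102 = -16206.72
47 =47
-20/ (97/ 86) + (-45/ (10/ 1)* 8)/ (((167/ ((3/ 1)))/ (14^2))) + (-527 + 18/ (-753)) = -2730326853/ 4065949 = -671.51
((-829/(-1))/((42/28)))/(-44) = -829/66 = -12.56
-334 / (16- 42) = 167 / 13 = 12.85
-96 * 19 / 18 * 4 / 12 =-304 / 9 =-33.78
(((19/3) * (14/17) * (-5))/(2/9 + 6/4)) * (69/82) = -275310/21607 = -12.74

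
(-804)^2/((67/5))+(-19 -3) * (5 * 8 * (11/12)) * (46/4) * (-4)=256040/3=85346.67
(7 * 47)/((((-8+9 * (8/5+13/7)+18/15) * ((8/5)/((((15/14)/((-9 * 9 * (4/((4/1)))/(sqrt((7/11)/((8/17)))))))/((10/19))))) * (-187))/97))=15158675 * sqrt(2618)/6049752192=0.13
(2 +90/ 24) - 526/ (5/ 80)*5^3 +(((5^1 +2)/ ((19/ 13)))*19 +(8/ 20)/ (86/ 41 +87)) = -76852051117/ 73060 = -1051903.25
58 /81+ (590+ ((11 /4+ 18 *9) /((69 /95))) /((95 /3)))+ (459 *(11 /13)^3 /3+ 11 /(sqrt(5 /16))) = 710.25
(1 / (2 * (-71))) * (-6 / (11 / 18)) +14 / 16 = 5899 / 6248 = 0.94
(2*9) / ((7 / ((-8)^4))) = 73728 / 7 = 10532.57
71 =71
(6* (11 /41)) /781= 6 /2911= 0.00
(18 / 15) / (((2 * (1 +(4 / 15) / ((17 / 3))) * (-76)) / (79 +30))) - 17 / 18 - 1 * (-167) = 10058767 / 60876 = 165.23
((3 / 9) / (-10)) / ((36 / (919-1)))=-17 / 20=-0.85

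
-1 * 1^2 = -1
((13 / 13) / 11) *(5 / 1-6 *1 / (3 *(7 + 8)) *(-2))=79 / 165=0.48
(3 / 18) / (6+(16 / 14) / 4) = 0.03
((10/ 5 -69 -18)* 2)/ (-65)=34/ 13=2.62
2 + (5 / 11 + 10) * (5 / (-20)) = -27 / 44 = -0.61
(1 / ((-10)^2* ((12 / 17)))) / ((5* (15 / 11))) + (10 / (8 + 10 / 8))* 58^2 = 12110406919 / 3330000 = 3636.76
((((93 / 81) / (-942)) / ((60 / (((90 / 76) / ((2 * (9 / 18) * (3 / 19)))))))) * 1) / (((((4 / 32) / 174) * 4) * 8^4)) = -899 / 69451776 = -0.00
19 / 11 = 1.73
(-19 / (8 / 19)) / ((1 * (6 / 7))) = -2527 / 48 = -52.65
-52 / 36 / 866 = -13 / 7794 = -0.00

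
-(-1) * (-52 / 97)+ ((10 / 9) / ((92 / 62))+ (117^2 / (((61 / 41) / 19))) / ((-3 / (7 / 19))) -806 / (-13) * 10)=-25535428588 / 1224819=-20848.33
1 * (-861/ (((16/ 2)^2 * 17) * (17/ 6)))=-2583/ 9248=-0.28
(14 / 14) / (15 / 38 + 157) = 38 / 5981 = 0.01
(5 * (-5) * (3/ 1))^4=31640625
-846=-846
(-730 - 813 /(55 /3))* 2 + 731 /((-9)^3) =-62134967 /40095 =-1549.69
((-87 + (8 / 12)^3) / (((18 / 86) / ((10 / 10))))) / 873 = -0.47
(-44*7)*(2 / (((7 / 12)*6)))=-176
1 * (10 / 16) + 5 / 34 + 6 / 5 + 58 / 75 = 28003 / 10200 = 2.75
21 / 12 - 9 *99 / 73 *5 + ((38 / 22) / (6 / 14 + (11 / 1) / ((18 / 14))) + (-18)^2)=240806549 / 908996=264.91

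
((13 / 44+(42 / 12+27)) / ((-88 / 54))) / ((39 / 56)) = -85365 / 3146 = -27.13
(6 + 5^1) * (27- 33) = -66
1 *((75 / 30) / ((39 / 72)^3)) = 34560 / 2197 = 15.73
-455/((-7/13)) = 845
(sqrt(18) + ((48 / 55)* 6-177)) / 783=-3149 / 14355 + sqrt(2) / 261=-0.21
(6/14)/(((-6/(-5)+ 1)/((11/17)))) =15/119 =0.13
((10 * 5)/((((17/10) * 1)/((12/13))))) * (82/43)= 492000/9503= 51.77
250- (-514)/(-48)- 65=4183/24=174.29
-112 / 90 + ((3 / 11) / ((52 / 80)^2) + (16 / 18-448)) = -37453184 / 83655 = -447.71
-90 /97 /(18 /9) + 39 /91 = -24 /679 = -0.04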